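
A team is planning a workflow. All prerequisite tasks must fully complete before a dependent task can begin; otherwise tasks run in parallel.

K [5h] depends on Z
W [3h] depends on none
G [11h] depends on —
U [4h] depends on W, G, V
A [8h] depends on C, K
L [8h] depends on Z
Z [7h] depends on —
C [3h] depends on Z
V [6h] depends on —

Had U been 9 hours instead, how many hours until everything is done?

20

Baseline: Z→K→A = 7+5+8 = 20 → 20 hours.
U has 5 hours of float (longest path through it is 15).
The critical path is still Z→K→A; finish is now 20 hours.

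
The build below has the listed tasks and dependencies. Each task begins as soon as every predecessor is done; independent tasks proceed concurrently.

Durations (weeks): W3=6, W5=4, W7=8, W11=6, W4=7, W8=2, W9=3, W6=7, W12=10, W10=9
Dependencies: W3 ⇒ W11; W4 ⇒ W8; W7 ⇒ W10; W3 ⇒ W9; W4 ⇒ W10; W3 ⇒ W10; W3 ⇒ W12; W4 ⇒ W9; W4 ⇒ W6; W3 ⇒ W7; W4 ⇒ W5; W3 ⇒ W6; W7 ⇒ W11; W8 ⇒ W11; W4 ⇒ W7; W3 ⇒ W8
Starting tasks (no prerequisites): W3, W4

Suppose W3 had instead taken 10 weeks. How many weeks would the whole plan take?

27

Critical path before the change: W4→W7→W10 = 7+8+9 = 24 giving 24 weeks.
The longest path through W3 is only 23 weeks, so W3 has float 1.
The binding chain switches to W3→W7→W10 = 10+8+9 = 27; finish 27 weeks.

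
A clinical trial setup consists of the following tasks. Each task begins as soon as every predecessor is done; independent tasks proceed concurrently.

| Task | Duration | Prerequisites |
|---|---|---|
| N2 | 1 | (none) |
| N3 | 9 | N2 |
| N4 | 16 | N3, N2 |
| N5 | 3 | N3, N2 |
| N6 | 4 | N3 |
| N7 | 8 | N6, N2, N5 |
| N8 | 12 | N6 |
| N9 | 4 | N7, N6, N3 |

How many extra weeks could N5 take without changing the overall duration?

The longest chain is N2→N3→N4 = 1+9+16 = 26; overall finish 26 weeks.
Longest path through N5: 25 weeks (earliest finish 13, latest finish 14).
So N5 can slip 14 − 13 = 1 week.

1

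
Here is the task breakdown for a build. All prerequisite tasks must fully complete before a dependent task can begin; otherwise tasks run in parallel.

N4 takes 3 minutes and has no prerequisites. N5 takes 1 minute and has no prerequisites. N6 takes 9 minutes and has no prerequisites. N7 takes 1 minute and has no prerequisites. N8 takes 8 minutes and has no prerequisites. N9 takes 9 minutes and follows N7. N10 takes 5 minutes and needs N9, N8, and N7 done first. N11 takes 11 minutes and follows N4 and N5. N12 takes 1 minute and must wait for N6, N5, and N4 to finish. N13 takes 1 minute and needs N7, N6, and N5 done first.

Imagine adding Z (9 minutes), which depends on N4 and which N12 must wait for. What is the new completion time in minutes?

Originally the job takes 15 minutes.
With Z inserted, N12 now waits for max(N6, N5, N4, Z).
New critical path: N7→N9→N10 = 1+9+5 = 15 ⇒ 15 minutes.

15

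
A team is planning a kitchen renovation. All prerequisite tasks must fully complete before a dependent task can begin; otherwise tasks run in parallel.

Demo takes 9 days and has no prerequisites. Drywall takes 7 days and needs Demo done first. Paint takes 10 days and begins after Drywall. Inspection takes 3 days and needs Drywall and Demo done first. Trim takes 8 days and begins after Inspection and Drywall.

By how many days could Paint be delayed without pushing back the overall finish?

1

Critical path: Demo→Drywall→Inspection→Trim = 9+7+3+8 = 27, so the finish is 27 days.
The longest chain containing Paint totals 26 days.
Slack of Paint = 17 − 16 = 1 day.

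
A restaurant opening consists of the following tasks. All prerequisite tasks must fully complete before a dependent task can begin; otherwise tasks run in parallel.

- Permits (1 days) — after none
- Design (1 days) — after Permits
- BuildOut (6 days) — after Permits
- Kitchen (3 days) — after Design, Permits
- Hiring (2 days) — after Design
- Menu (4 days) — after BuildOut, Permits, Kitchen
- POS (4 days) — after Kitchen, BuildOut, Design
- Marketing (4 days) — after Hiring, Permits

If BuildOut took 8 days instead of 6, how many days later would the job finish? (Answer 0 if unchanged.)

2

As given, the longest chain is Permits→BuildOut→Menu = 1+6+4 = 11, so the finish is 11 days.
BuildOut is on the critical path; changing it to 8 makes that path 13 days.
No other chain overtakes it, so the finish is 13 days.
Change in finish: 13 − 11 = +2 days.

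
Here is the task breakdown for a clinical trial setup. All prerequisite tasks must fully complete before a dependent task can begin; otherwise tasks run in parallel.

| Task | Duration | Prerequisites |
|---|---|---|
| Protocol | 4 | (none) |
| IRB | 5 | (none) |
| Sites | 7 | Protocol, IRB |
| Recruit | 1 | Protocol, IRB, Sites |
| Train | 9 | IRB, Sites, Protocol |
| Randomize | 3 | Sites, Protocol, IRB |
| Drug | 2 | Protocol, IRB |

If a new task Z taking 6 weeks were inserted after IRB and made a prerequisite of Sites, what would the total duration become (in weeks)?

27

Originally the plan takes 21 weeks.
With Z inserted, Sites now waits for max(Protocol, IRB, Z).
New critical path: IRB→Z→Sites→Train = 5+6+7+9 = 27 ⇒ 27 weeks.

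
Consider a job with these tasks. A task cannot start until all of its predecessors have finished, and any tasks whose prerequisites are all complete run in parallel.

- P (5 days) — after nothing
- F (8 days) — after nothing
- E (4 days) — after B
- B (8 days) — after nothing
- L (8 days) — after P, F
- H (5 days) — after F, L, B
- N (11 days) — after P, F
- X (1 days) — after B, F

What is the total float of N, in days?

2

Critical path: F→L→H = 8+8+5 = 21, so the finish is 21 days.
Longest path through N: 19 days (earliest finish 19, latest finish 21).
So N can slip 21 − 19 = 2 days.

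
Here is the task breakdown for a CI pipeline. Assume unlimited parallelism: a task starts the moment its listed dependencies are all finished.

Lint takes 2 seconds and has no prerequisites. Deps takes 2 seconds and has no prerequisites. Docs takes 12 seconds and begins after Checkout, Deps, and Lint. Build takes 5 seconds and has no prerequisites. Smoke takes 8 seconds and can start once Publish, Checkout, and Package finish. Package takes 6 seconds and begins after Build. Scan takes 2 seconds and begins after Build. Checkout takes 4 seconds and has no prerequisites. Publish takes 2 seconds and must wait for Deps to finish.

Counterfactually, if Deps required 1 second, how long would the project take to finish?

Critical path before the change: Build→Package→Smoke = 5+6+8 = 19 giving 19 seconds.
Deps has 5 seconds of float (longest path through it is 14).
The critical path is still Build→Package→Smoke; finish is now 19 seconds.

19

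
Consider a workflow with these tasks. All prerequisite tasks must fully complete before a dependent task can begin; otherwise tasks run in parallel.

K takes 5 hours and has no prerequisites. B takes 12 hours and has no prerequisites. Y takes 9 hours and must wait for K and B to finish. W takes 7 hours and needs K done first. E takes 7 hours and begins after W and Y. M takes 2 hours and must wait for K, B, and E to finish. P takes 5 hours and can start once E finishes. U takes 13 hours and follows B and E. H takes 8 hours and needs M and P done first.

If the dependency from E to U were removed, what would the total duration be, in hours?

41

Before: longest chain B→Y→E→P→H = 12+9+7+5+8 = 41, finish 41.
Without E→U, U's earliest start moves from 28 to 12.
New critical path: B→Y→E→P→H = 12+9+7+5+8 = 41 ⇒ 41 hours.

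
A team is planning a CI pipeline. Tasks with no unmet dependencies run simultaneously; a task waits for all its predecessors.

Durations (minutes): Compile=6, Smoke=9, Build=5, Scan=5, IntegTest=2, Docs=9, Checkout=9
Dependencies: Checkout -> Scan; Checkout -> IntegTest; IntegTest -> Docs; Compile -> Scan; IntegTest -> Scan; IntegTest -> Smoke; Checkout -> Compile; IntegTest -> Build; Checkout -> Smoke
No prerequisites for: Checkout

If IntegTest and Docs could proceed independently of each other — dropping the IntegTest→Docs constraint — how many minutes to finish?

With the dependency in place, Checkout→Compile→Scan = 9+6+5 = 20 sets the finish at 20 minutes.
Without IntegTest→Docs, Docs's earliest start moves from 11 to 0.
After: Checkout→Compile→Scan = 9+6+5 = 20 → 20 minutes.

20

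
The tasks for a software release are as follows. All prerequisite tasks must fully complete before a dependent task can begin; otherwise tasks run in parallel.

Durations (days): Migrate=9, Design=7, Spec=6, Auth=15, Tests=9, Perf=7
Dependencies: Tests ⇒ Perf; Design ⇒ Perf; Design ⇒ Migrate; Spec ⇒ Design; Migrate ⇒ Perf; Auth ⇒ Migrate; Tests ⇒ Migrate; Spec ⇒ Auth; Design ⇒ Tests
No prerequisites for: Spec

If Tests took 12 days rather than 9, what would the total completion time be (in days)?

41

The binding path is Spec→Design→Tests→Migrate→Perf = 6+7+9+9+7 = 38; finish at 38 days.
Tests lies on that path, so at 12 days the path becomes 41 days.
The critical path is still Spec→Design→Tests→Migrate→Perf; finish is now 41 days.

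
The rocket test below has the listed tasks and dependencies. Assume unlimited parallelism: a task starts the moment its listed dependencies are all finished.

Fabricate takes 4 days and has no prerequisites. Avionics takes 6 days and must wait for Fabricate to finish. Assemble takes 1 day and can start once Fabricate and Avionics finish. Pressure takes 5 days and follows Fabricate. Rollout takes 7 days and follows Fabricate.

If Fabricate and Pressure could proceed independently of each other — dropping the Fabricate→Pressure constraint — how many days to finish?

Before: longest chain Fabricate→Avionics→Assemble = 4+6+1 = 11, finish 11.
Without Fabricate→Pressure, Pressure's earliest start moves from 4 to 0.
New critical path: Fabricate→Avionics→Assemble = 4+6+1 = 11 ⇒ 11 days.

11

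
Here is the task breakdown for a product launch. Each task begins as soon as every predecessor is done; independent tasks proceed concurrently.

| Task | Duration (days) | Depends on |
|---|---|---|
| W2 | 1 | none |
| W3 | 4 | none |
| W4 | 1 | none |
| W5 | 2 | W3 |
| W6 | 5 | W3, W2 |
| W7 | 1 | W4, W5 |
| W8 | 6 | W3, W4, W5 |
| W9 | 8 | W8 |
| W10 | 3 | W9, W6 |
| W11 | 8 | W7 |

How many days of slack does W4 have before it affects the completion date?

5

The longest chain is W3→W5→W8→W9→W10 = 4+2+6+8+3 = 23; overall finish 23 days.
The longest chain containing W4 totals 18 days.
Slack of W4 = 5 − 0 = 5 days.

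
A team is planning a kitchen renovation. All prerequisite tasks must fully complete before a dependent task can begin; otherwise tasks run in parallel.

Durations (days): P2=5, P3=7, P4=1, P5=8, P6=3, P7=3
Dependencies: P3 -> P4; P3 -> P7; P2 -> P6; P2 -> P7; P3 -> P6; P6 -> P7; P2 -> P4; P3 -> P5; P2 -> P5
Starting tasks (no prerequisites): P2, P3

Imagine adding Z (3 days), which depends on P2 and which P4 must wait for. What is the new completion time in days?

Originally the project takes 15 days.
With Z inserted, P4 now waits for max(P3, P2, Z).
New critical path: P3→P5 = 7+8 = 15 ⇒ 15 days.

15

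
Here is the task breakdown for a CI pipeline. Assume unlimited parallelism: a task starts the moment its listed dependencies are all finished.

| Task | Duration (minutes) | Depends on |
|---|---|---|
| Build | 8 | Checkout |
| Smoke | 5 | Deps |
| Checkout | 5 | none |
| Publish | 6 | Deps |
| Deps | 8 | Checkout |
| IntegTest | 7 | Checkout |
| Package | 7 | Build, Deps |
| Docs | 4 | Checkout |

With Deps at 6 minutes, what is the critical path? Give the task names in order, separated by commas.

Checkout, Build, Package

Critical path before the change: Checkout→Deps→Package = 5+8+7 = 20 giving 20 minutes.
Deps is on the critical path; changing it to 6 makes that path 18 minutes.
New critical path: Checkout→Build→Package = 5+8+7 = 20 ⇒ 20 minutes.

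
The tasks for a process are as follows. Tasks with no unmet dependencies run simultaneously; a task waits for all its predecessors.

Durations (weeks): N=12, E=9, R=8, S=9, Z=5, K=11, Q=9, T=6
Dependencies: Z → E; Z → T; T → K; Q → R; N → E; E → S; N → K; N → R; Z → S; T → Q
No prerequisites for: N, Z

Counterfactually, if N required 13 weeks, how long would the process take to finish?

The binding path is N→E→S = 12+9+9 = 30; finish at 30 weeks.
Since N is critical, the +1 change carries straight to that chain (now 31 weeks).
That remains the longest chain; total 31 weeks.

31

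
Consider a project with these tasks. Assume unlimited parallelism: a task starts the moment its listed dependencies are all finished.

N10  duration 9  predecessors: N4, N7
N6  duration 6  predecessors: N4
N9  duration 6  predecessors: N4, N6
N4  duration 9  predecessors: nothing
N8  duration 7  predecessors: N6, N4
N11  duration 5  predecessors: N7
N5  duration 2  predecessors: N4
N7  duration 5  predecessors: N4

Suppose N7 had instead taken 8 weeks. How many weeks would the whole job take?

26

Actual critical path: N4→N7→N10 = 9+5+9 = 23 ⇒ 23 weeks.
N7 is on the critical path; changing it to 8 makes that path 26 weeks.
That remains the longest chain; total 26 weeks.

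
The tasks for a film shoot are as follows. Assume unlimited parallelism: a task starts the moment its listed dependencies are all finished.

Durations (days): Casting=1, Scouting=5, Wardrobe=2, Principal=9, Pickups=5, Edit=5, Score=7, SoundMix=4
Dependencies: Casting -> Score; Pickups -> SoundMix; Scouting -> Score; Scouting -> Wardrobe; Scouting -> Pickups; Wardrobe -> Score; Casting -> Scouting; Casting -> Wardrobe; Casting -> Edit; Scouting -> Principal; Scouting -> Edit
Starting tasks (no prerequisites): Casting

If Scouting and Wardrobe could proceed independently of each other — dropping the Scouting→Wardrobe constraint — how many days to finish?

15

Original critical path: Casting→Scouting→Wardrobe→Score = 1+5+2+7 = 15 ⇒ 15 days.
Without Scouting→Wardrobe, Wardrobe's earliest start moves from 6 to 1.
After: Casting→Scouting→Principal = 1+5+9 = 15 → 15 days.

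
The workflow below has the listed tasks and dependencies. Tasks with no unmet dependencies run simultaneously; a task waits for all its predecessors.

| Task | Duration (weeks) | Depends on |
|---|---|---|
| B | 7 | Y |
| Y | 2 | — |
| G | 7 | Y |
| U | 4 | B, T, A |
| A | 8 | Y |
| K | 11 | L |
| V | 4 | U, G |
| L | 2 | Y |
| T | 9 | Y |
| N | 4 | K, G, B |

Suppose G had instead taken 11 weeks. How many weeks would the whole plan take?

19

The binding path is Y→L→K→N = 2+2+11+4 = 19; finish at 19 weeks.
The longest path through G is only 13 weeks, so G has float 6.
The critical path is still Y→L→K→N; finish is now 19 weeks.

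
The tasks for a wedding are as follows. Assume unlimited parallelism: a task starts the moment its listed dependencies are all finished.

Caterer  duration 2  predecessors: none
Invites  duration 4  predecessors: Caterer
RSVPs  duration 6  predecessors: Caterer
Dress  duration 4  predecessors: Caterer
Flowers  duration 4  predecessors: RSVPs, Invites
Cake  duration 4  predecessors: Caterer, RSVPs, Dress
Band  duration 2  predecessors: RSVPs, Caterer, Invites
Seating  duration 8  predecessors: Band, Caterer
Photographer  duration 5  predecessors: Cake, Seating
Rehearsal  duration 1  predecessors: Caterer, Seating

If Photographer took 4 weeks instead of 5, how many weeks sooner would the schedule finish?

The binding path is Caterer→RSVPs→Band→Seating→Photographer = 2+6+2+8+5 = 23; finish at 23 weeks.
Photographer lies on that path, so at 4 weeks the path becomes 22 weeks.
That remains the longest chain; total 22 weeks.
Change in finish: 22 − 23 = -1 weeks.

1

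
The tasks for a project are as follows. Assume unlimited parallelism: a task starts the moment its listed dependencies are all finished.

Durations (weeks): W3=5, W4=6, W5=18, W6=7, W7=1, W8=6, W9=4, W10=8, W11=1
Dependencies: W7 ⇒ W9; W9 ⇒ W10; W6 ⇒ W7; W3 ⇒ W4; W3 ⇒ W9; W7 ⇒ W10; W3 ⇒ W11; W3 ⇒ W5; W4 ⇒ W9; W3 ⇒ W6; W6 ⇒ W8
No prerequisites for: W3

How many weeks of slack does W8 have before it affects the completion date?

Critical path: W3→W6→W7→W9→W10 = 5+7+1+4+8 = 25, so the finish is 25 weeks.
W8 finishes as early as 18 and must finish by 25.
Slack of W8 = 19 − 12 = 7 weeks.

7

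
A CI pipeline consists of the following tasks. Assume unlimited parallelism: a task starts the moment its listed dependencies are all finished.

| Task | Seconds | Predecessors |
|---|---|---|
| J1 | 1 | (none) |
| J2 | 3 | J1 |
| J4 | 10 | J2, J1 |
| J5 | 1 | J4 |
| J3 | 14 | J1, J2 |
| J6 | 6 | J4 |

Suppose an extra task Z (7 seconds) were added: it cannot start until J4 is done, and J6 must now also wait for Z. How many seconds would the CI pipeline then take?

27

Originally the CI pipeline takes 20 seconds.
With Z inserted, J6 now waits for max(J4, Z).
New critical path: J1→J2→J4→Z→J6 = 1+3+10+7+6 = 27 ⇒ 27 seconds.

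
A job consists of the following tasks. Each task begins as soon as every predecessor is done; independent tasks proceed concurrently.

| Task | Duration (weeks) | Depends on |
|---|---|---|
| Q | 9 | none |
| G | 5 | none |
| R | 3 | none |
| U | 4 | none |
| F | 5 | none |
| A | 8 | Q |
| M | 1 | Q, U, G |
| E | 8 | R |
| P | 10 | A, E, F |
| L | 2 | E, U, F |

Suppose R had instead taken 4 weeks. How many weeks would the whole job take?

Critical path before the change: Q→A→P = 9+8+10 = 27 giving 27 weeks.
R is off the critical path — its longest chain is 21 weeks, giving 6 of slack.
That remains the longest chain; total 27 weeks.

27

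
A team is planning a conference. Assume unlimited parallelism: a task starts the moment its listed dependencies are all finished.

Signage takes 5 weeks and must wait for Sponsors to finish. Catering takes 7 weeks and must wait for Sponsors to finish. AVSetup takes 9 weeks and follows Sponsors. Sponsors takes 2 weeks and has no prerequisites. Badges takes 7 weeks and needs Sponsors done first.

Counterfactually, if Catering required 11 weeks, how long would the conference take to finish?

13

Actual critical path: Sponsors→AVSetup = 2+9 = 11 ⇒ 11 weeks.
The longest path through Catering is only 9 weeks, so Catering has float 2.
The binding chain switches to Sponsors→Catering = 2+11 = 13; finish 13 weeks.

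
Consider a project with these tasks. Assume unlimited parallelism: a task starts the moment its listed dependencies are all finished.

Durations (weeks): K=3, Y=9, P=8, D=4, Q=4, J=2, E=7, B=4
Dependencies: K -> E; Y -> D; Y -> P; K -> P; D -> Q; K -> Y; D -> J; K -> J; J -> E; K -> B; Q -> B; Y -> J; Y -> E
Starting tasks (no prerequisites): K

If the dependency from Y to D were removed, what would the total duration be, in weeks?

21

With the dependency in place, K→Y→D→J→E = 3+9+4+2+7 = 25 sets the finish at 25 weeks.
Without Y→D, D's earliest start moves from 12 to 0.
After: K→Y→J→E = 3+9+2+7 = 21 → 21 weeks.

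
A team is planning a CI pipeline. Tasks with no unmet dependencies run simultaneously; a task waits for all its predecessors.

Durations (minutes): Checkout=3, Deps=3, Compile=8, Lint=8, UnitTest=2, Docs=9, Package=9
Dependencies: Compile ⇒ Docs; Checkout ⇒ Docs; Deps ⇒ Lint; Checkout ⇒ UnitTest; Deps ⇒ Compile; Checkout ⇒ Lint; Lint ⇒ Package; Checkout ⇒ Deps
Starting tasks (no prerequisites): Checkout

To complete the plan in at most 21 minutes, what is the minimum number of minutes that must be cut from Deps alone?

Current finish: 23 minutes; target: 21.
Deps is on every critical path, so each minute cut from Deps cuts the finish by one (this holds down to a finish of 21).
Need 23 − 21 = 2 minutes off Deps → Deps becomes 1 minute, finish becomes 21.

2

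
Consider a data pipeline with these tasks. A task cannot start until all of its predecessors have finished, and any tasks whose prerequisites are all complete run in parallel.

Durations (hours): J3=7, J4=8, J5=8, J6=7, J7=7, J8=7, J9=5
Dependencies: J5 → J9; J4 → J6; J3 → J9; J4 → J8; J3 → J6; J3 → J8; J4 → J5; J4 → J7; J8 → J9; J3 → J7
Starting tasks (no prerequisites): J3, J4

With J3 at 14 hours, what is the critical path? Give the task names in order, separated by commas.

As given, the longest chain is J4→J5→J9 = 8+8+5 = 21, so the finish is 21 hours.
J3 is off the critical path — its longest chain is 19 hours, giving 2 of slack.
Now J3→J8→J9 = 14+7+5 = 26 is longest, so the finish becomes 26 hours.

J3, J8, J9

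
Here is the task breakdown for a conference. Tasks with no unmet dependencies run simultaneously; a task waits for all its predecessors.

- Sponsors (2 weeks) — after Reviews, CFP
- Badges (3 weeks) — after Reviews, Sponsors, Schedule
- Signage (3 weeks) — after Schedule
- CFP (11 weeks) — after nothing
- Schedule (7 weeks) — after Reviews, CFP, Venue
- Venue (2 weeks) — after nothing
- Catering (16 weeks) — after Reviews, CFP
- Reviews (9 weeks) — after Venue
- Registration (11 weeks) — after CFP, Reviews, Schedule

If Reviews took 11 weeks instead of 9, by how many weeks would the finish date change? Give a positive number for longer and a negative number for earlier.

As given, the longest chain is Venue→Reviews→Schedule→Registration = 2+9+7+11 = 29, so the finish is 29 weeks.
Reviews is on the critical path; changing it to 11 makes that path 31 weeks.
That remains the longest chain; total 31 weeks.
Change in finish: 31 − 29 = +2 weeks.

2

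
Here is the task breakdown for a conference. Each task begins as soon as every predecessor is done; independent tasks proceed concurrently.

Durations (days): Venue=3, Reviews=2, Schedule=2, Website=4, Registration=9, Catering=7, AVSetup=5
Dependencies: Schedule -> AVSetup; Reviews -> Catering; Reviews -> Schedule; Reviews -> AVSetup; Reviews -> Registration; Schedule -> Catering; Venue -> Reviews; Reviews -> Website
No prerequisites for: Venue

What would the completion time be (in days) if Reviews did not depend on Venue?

11

Before: longest chain Venue→Reviews→Schedule→Catering = 3+2+2+7 = 14, finish 14.
Without Venue→Reviews, Reviews's earliest start moves from 3 to 0.
New critical path: Reviews→Schedule→Catering = 2+2+7 = 11 ⇒ 11 days.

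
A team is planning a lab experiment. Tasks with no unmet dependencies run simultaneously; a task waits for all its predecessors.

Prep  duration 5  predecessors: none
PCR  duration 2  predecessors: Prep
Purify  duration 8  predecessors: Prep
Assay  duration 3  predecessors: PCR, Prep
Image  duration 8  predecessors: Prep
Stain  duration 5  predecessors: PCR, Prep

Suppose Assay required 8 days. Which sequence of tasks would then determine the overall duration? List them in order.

Actual critical path: Prep→Purify = 5+8 = 13 ⇒ 13 days.
Assay is off the critical path — its longest chain is 10 days, giving 3 of slack.
The binding chain switches to Prep→PCR→Assay = 5+2+8 = 15; finish 15 days.

Prep, PCR, Assay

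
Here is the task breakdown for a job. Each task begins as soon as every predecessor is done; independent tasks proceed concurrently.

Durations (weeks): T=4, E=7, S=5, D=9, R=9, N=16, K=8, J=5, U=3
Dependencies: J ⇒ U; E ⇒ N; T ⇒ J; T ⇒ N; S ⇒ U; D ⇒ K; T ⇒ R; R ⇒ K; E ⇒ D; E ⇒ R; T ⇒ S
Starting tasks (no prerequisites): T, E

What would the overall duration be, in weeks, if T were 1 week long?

24

Critical path before the change: E→D→K = 7+9+8 = 24 giving 24 weeks.
The longest path through T is only 21 weeks, so T has float 3.
The critical path is still E→D→K; finish is now 24 weeks.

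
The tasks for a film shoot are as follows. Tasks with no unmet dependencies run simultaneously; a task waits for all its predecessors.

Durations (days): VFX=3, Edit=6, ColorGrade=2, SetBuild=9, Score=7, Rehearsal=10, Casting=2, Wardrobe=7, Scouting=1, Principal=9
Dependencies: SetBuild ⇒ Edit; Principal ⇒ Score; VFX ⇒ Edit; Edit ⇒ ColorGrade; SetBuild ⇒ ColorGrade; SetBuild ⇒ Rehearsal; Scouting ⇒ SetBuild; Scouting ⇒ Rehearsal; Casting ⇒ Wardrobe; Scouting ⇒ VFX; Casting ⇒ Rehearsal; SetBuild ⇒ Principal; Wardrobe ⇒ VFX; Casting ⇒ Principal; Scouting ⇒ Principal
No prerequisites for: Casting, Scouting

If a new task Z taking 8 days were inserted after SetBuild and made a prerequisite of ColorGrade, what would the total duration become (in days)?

Originally the schedule takes 26 days.
With Z inserted, ColorGrade now waits for max(SetBuild, Edit, Z).
New critical path: Scouting→SetBuild→Principal→Score = 1+9+9+7 = 26 ⇒ 26 days.

26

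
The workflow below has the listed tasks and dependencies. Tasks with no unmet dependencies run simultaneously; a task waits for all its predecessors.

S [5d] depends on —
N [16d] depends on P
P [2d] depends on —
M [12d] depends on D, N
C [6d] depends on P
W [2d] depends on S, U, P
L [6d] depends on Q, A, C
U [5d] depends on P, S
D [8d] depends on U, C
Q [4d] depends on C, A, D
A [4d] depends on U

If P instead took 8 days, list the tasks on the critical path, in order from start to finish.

P, N, M

As given, the longest chain is P→N→M = 2+16+12 = 30, so the finish is 30 days.
P is on the critical path; changing it to 8 makes that path 36 days.
No other chain overtakes it, so the finish is 36 days.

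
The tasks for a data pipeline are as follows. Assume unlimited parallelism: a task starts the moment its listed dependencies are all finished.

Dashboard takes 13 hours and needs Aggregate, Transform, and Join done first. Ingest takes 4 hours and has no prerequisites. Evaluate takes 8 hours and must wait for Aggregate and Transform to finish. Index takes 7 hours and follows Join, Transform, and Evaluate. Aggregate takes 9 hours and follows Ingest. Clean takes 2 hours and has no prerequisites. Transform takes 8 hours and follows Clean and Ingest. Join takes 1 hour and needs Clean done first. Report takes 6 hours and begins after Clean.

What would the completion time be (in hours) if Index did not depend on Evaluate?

Original critical path: Ingest→Aggregate→Evaluate→Index = 4+9+8+7 = 28 ⇒ 28 hours.
Without Evaluate→Index, Index's earliest start moves from 21 to 12.
New critical path: Ingest→Aggregate→Dashboard = 4+9+13 = 26 ⇒ 26 hours.

26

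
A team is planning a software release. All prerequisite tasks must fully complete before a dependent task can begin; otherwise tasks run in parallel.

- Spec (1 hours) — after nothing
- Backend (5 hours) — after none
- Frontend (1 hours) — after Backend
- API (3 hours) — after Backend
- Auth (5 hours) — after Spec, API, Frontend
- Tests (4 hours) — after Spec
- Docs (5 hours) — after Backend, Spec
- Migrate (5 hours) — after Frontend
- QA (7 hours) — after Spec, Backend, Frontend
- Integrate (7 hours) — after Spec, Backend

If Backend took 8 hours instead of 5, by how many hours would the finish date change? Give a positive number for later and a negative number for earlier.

Baseline: Backend→Frontend→QA = 5+1+7 = 13 → 13 hours.
Since Backend is critical, the +3 change carries straight to that chain (now 16 hours).
The critical path is still Backend→Frontend→QA; finish is now 16 hours.
Change in finish: 16 − 13 = +3 hours.

3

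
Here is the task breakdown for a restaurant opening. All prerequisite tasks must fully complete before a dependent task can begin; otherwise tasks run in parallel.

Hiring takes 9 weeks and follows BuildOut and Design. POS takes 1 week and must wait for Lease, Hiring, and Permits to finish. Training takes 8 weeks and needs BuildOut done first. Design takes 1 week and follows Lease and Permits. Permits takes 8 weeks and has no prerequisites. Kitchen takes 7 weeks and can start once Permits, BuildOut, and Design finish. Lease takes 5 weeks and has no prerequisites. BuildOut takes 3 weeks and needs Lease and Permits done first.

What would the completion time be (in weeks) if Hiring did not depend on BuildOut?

19

Before: longest chain Permits→BuildOut→Hiring→POS = 8+3+9+1 = 21, finish 21.
Without BuildOut→Hiring, Hiring's earliest start moves from 11 to 9.
New critical path: Permits→Design→Hiring→POS = 8+1+9+1 = 19 ⇒ 19 weeks.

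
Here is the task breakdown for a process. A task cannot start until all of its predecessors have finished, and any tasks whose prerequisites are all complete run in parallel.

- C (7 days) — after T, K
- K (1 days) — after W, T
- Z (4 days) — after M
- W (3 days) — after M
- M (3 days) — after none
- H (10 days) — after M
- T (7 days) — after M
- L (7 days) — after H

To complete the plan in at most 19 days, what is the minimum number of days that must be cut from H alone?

1

Current finish: 20 days; target: 19.
H is on every critical path, so each day cut from H cuts the finish by one (this holds down to a finish of 18).
Need 20 − 19 = 1 day off H → H becomes 9 days, finish becomes 19.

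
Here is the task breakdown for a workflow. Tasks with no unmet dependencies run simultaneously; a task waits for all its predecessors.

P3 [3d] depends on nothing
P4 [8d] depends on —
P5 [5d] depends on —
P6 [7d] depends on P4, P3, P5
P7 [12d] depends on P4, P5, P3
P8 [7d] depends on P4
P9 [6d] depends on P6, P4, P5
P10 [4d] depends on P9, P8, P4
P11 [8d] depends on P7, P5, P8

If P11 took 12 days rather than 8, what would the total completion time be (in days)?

32

Actual critical path: P4→P7→P11 = 8+12+8 = 28 ⇒ 28 days.
P11 is on the critical path; changing it to 12 makes that path 32 days.
The critical path is still P4→P7→P11; finish is now 32 days.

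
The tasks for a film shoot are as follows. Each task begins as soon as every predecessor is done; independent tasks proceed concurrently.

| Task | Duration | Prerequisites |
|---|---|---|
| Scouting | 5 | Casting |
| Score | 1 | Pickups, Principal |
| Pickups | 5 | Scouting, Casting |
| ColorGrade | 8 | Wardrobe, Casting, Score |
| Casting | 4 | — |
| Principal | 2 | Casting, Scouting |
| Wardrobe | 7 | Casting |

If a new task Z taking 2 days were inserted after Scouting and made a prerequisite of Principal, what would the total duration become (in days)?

Originally the project takes 23 days.
With Z inserted, Principal now waits for max(Casting, Scouting, Z).
New critical path: Casting→Scouting→Pickups→Score→ColorGrade = 4+5+5+1+8 = 23 ⇒ 23 days.

23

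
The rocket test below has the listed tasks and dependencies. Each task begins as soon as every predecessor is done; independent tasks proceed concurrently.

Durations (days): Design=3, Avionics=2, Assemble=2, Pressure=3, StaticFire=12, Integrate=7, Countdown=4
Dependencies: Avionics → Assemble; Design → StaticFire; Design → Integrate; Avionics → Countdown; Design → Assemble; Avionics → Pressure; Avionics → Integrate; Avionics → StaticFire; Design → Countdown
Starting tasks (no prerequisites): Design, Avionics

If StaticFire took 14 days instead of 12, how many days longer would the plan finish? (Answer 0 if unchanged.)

Actual critical path: Design→StaticFire = 3+12 = 15 ⇒ 15 days.
StaticFire is on the critical path; changing it to 14 makes that path 17 days.
That remains the longest chain; total 17 days.
Change in finish: 17 − 15 = +2 days.

2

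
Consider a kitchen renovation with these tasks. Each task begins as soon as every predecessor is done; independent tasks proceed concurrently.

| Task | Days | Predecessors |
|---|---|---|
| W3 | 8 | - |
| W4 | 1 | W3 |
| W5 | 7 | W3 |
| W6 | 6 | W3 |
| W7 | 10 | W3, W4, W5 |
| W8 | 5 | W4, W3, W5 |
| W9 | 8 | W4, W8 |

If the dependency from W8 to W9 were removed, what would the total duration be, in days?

Original critical path: W3→W5→W8→W9 = 8+7+5+8 = 28 ⇒ 28 days.
Without W8→W9, W9's earliest start moves from 20 to 9.
After: W3→W5→W7 = 8+7+10 = 25 → 25 days.

25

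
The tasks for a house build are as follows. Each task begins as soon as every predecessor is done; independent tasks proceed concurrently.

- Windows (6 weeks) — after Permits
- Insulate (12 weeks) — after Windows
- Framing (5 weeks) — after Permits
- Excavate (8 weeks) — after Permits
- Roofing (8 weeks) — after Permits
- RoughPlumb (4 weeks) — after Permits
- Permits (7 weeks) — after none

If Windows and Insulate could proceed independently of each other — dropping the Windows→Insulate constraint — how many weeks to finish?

15

With the dependency in place, Permits→Windows→Insulate = 7+6+12 = 25 sets the finish at 25 weeks.
Without Windows→Insulate, Insulate's earliest start moves from 13 to 0.
The longest chain is now Permits→Excavate = 7+8 = 15, so the house build takes 15 weeks.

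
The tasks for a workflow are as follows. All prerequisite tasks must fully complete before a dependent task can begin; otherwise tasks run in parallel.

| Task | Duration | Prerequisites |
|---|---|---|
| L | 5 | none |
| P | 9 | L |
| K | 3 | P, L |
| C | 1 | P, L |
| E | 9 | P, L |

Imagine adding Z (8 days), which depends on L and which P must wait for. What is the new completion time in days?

Originally the schedule takes 23 days.
With Z inserted, P now waits for max(L, Z).
New critical path: L→Z→P→E = 5+8+9+9 = 31 ⇒ 31 days.

31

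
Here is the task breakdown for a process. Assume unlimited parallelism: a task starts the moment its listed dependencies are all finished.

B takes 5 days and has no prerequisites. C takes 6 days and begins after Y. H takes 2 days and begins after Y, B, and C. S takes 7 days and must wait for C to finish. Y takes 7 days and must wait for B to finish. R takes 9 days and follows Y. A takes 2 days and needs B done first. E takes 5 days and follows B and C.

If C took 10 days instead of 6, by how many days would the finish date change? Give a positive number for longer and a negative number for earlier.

Critical path before the change: B→Y→C→S = 5+7+6+7 = 25 giving 25 days.
Since C is critical, the +4 change carries straight to that chain (now 29 days).
No other chain overtakes it, so the finish is 29 days.
Change in finish: 29 − 25 = +4 days.

4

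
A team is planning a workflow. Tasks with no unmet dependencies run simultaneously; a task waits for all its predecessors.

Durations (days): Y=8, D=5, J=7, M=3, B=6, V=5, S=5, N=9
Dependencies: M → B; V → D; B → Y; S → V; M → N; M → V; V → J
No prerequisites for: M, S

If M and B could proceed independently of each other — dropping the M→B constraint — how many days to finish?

Original critical path: M→B→Y = 3+6+8 = 17 ⇒ 17 days.
Without M→B, B's earliest start moves from 3 to 0.
The longest chain is now S→V→J = 5+5+7 = 17, so the schedule takes 17 days.

17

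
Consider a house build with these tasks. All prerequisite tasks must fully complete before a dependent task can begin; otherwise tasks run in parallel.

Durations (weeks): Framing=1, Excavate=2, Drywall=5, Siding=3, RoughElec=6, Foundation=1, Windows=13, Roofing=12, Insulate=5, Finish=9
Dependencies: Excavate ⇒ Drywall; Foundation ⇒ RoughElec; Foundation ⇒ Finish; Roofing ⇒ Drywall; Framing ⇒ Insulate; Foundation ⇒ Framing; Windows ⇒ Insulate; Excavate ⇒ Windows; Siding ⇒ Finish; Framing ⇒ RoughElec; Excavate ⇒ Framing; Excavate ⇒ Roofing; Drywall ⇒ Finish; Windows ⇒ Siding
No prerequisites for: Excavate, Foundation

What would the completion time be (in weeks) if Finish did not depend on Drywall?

27

With the dependency in place, Excavate→Roofing→Drywall→Finish = 2+12+5+9 = 28 sets the finish at 28 weeks.
Without Drywall→Finish, Finish's earliest start moves from 19 to 18.
New critical path: Excavate→Windows→Siding→Finish = 2+13+3+9 = 27 ⇒ 27 weeks.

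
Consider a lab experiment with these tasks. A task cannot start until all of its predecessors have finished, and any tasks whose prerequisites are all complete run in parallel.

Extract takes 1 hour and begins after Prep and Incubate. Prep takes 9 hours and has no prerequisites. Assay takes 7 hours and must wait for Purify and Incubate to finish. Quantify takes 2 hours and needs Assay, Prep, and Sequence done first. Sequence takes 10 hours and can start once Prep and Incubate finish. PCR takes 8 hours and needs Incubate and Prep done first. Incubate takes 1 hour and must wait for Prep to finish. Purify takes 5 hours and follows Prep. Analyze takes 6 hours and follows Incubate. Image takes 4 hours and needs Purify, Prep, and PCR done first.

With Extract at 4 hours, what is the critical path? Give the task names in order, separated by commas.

Critical path before the change: Prep→Purify→Assay→Quantify = 9+5+7+2 = 23 giving 23 hours.
Extract is off the critical path — its longest chain is 11 hours, giving 12 of slack.
The critical path is still Prep→Purify→Assay→Quantify; finish is now 23 hours.

Prep, Purify, Assay, Quantify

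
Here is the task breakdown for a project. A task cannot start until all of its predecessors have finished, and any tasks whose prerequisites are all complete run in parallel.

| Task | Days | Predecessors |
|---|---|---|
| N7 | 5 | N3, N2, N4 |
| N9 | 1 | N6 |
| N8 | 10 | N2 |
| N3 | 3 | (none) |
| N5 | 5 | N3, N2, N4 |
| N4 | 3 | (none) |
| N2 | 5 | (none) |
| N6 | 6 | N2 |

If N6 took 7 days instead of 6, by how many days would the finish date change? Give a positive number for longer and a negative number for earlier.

0

Baseline: N2→N8 = 5+10 = 15 → 15 days.
The longest path through N6 is only 12 days, so N6 has float 3.
No other chain overtakes it, so the finish is 15 days.
Change in finish: 15 − 15 = +0 days.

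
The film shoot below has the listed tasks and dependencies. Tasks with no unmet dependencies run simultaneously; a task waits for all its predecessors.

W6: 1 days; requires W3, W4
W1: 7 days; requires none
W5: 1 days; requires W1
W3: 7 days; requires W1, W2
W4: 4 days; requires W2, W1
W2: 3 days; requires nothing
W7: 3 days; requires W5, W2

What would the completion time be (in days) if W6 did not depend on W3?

Before: longest chain W1→W3→W6 = 7+7+1 = 15, finish 15.
Without W3→W6, W6's earliest start moves from 14 to 11.
New critical path: W1→W3 = 7+7 = 14 ⇒ 14 days.

14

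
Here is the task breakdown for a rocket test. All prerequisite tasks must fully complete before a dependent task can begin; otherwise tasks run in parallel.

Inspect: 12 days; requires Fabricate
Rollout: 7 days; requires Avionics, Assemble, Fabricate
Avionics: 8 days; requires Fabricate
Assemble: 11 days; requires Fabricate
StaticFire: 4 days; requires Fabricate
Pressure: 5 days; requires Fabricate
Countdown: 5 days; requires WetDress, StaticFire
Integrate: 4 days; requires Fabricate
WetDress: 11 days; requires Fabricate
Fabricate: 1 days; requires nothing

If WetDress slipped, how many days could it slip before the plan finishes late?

2

The longest chain is Fabricate→Assemble→Rollout = 1+11+7 = 19; overall finish 19 days.
WetDress finishes as early as 12 and must finish by 14.
Float = 19 − 17 = 2.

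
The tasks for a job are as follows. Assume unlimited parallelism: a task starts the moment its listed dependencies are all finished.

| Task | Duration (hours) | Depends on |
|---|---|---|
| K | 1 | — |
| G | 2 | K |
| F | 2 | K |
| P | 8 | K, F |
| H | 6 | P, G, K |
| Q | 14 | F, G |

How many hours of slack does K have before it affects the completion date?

0

K→G→Q = 1+2+14 = 17 sets the makespan at 17 hours.
K finishes as early as 1 and must finish by 1.
Slack of K = 0 − 0 = 0 hours.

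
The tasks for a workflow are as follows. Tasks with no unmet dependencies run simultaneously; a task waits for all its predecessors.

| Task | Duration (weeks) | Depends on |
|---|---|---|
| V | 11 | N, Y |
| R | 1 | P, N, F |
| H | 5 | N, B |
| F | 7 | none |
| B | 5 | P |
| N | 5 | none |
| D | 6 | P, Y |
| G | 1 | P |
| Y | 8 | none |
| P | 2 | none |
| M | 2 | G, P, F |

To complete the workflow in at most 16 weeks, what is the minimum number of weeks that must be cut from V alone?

Current finish: 19 weeks; target: 16.
V is on every critical path, so each week cut from V cuts the finish by one (this holds down to a finish of 14).
Need 19 − 16 = 3 weeks off V → V becomes 8 weeks, finish becomes 16.

3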